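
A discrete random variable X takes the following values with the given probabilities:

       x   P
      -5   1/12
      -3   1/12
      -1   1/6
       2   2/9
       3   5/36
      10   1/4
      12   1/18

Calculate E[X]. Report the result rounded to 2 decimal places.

E[X] = (1/12)·(-5) + (1/12)·(-3) + (1/6)·(-1) + (2/9)·2 + (5/36)·3 + (1/4)·10 + (1/18)·12
     = 115/36 ≈ 3.19

3.19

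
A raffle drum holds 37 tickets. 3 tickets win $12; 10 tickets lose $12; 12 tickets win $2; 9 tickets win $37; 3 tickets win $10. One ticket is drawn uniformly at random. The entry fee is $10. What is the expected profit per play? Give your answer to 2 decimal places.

-$1.81

E[payout] = (3/37)·12 + (10/37)·(-12) + (12/37)·2 + (9/37)·37 + (3/37)·10 = 303/37
Expected profit = 303/37 − 10 = -67/37 ≈ -$1.81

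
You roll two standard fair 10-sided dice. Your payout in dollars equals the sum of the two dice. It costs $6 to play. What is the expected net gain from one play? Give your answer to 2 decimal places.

$5.00

Distribution of the sum of the two dice: 2 w.p. 1/100, 3 w.p. 1/50, 4 w.p. 3/100, 5 w.p. 1/25, 6 w.p. 1/20, 7 w.p. 3/50, …
E[payout] = (1/100)·2 + (1/50)·3 + (3/100)·4 + (1/25)·5 + (1/20)·6 + (3/50)·7 + (7/100)·8 + (2/25)·9 + (9/100)·10 + (1/10)·11 + (9/100)·12 + (2/25)·13 + (7/100)·14 + (3/50)·15 + (1/20)·16 + (1/25)·17 + (3/100)·18 + (1/50)·19 + (1/100)·20 = 11
Expected profit = 11 − 6 = 5 ≈ $5.00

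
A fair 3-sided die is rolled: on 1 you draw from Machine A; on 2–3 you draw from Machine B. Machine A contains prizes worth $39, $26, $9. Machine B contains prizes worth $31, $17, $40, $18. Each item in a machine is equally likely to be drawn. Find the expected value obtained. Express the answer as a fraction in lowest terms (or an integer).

E[X | Machine A] = (39 + 26 + 9)/3 = 74/3
E[X | Machine B] = (31 + 17 + 40 + 18)/4 = 53/2
E[X] = (1/3)·74/3 + (2/3)·53/2 = 233/9

233/9 dollars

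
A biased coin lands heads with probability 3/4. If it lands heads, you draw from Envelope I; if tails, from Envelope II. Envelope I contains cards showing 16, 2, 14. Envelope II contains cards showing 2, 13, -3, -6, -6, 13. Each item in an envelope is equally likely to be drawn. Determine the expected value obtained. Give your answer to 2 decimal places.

E[X | Envelope I] = (16 + 2 + 14)/3 = 32/3
E[X | Envelope II] = (2 + 13 − 3 − 6 − 6 + 13)/6 = 13/6
E[X] = (3/4)·32/3 + (1/4)·13/6 = 205/24 ≈ 8.54

8.54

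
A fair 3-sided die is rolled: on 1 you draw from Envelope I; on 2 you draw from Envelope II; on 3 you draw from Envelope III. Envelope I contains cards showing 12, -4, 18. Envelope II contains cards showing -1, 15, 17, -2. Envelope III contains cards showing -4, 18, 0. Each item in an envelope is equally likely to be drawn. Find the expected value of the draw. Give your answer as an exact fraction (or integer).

E[X | Envelope I] = (12 − 4 + 18)/3 = 26/3
E[X | Envelope II] = (-1 + 15 + 17 − 2)/4 = 29/4
E[X | Envelope III] = (-4 + 18 + 0)/3 = 14/3
E[X] = (1/3)·26/3 + (1/3)·29/4 + (1/3)·14/3 = 247/36

247/36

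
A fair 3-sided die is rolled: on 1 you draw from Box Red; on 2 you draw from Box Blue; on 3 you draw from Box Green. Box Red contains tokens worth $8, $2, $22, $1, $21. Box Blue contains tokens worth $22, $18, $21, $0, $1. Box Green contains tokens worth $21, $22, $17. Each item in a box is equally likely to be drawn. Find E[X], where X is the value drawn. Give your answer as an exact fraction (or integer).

E[X | Box Red] = (8 + 2 + 22 + 1 + 21)/5 = 54/5
E[X | Box Blue] = (22 + 18 + 21 + 0 + 1)/5 = 62/5
E[X | Box Green] = (21 + 22 + 17)/3 = 20
E[X] = (1/3)·54/5 + (1/3)·62/5 + (1/3)·20 = 72/5

72/5 dollars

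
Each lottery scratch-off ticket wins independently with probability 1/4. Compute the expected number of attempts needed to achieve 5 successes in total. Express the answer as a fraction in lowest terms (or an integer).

By linearity (sum of 5 independent geometric waits), E[trials] = 5/p = 5/(1/4) = 20.

20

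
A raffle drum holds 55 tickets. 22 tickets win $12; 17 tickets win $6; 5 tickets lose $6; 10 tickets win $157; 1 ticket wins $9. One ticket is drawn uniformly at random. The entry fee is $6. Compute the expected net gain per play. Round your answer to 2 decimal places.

E[payout] = (22/55)·12 + (17/55)·6 + (5/55)·(-6) + (10/55)·157 + (1/55)·9 = 383/11
Expected profit = 383/11 − 6 = 317/11 ≈ $28.82

$28.82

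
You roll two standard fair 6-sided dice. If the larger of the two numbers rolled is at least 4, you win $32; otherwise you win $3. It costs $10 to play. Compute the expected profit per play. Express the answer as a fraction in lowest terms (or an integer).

59/4 dollars

E[payout] = (1/4)·3 + (3/4)·32 = 99/4
Expected profit = 99/4 − 10 = 59/4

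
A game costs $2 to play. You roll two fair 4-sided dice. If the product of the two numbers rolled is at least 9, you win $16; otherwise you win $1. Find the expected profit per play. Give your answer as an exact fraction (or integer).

11/4 dollars

E[payout] = (3/4)·1 + (1/4)·16 = 19/4
Expected profit = 19/4 − 2 = 11/4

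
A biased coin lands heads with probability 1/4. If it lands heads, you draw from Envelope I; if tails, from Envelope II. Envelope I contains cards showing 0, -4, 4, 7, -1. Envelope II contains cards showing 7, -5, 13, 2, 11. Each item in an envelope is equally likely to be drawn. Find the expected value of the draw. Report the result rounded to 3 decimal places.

4.500

E[X | Envelope I] = (0 − 4 + 4 + 7 − 1)/5 = 6/5
E[X | Envelope II] = (7 − 5 + 13 + 2 + 11)/5 = 28/5
E[X] = (1/4)·6/5 + (3/4)·28/5 = 9/2 ≈ 4.500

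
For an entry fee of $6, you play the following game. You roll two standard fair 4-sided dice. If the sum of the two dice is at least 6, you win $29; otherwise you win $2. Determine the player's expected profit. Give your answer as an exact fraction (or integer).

E[payout] = (5/8)·2 + (3/8)·29 = 97/8
Expected profit = 97/8 − 6 = 49/8

49/8 dollars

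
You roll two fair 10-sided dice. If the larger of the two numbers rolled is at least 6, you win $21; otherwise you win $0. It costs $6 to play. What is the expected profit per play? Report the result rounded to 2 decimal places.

$9.75

E[payout] = (1/4)·0 + (3/4)·21 = 63/4
Expected profit = 63/4 − 6 = 39/4 ≈ $9.75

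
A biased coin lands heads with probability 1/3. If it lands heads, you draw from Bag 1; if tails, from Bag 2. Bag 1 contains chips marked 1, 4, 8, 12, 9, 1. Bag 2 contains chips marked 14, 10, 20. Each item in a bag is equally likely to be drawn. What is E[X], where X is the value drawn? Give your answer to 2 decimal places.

11.72

E[X | Bag 1] = (1 + 4 + 8 + 12 + 9 + 1)/6 = 35/6
E[X | Bag 2] = (14 + 10 + 20)/3 = 44/3
E[X] = (1/3)·35/6 + (2/3)·44/3 = 211/18 ≈ 11.72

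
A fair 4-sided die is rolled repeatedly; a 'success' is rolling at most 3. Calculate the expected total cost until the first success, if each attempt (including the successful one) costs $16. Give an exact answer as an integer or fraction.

64/3 dollars

E[#attempts] = 1/p = 4/3; E[cost] = 16·4/3 = 64/3.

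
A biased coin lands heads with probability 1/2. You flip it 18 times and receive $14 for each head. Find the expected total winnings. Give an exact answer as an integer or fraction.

$126

E[#heads] = 18·1/2 = 9 (linearity over flips).
E[winnings] = 14·9 = 126.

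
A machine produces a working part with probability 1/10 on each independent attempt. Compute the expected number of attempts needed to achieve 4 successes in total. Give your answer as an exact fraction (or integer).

40

By linearity (sum of 4 independent geometric waits), E[trials] = 4/p = 4/(1/10) = 40.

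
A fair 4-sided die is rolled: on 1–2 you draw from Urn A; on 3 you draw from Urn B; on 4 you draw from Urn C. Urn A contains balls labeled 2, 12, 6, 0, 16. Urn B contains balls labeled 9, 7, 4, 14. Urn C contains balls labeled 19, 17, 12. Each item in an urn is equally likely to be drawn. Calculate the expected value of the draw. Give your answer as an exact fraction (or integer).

E[X | Urn A] = (2 + 12 + 6 + 0 + 16)/5 = 36/5
E[X | Urn B] = (9 + 7 + 4 + 14)/4 = 17/2
E[X | Urn C] = (19 + 17 + 12)/3 = 16
E[X] = (1/2)·36/5 + (1/4)·17/2 + (1/4)·16 = 389/40

389/40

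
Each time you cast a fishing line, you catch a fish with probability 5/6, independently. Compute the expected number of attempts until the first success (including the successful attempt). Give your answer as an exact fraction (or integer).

6/5

For a geometric distribution, E[trials] = 1/p = 1/(5/6) = 6/5.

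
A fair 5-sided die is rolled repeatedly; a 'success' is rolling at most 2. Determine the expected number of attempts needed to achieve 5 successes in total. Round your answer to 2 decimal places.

12.50

By linearity (sum of 5 independent geometric waits), E[trials] = 5/p = 5/(2/5) = 25/2.
≈ 12.50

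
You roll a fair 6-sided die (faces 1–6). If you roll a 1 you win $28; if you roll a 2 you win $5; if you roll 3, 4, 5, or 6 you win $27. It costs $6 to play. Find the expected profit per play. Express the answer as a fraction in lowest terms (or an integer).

E[payout] = (1/6)·5 + (2/3)·27 + (1/6)·28 = 47/2
Expected profit = 47/2 − 6 = 35/2

35/2 dollars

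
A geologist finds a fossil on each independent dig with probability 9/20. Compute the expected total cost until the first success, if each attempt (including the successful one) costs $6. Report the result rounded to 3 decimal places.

E[#attempts] = 1/p = 20/9; E[cost] = 6·20/9 = 40/3.
≈ 13.333

$13.333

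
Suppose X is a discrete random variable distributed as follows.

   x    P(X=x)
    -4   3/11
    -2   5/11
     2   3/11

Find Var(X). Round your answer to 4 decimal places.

E[X] = (3/11)·(-4) + (5/11)·(-2) + (3/11)·2 = -16/11
E[X²] = (3/11)·16 + (5/11)·4 + (3/11)·4 = 80/11
Var(X) = 80/11 − (-16/11)² = 624/121 ≈ 5.1570

5.1570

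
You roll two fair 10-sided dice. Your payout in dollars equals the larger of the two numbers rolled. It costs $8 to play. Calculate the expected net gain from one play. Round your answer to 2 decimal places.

-$0.85

Distribution of the larger of the two numbers rolled: 1 w.p. 1/100, 2 w.p. 3/100, 3 w.p. 1/20, 4 w.p. 7/100, 5 w.p. 9/100, 6 w.p. 11/100, …
E[payout] = (1/100)·1 + (3/100)·2 + (1/20)·3 + (7/100)·4 + (9/100)·5 + (11/100)·6 + (13/100)·7 + (3/20)·8 + (17/100)·9 + (19/100)·10 = 143/20
Expected profit = 143/20 − 8 = -17/20 ≈ -$0.85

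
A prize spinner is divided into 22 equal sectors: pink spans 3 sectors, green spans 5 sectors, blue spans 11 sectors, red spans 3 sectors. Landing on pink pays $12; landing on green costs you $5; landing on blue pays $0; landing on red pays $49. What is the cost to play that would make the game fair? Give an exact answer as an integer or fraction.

E[payout] = (3/22)·12 + (5/22)·(-5) + (11/22)·0 + (3/22)·49 = 79/11
Fair fee = E[payout] = 79/11

79/11 dollars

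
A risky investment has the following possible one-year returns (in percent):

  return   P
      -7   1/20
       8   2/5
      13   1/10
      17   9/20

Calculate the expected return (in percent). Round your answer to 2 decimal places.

11.80

E[X] = (1/20)·(-7) + (2/5)·8 + (1/10)·13 + (9/20)·17
     = 59/5 ≈ 11.80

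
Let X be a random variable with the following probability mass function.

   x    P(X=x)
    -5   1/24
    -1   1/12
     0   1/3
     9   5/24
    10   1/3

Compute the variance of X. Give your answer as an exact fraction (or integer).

E[X] = (1/24)·(-5) + (1/12)·(-1) + (1/3)·0 + (5/24)·9 + (1/3)·10 = 59/12
E[X²] = (1/24)·25 + (1/12)·1 + (1/3)·0 + (5/24)·81 + (1/3)·100 = 154/3
Var(X) = 154/3 − (59/12)² = 3911/144

3911/144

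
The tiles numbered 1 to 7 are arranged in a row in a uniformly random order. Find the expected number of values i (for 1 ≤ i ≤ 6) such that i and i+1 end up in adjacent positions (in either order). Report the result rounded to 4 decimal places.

For each i ∈ {1,…,6}, let Xᵢ = 1 if i and i+1 are adjacent. P(Xᵢ=1) = 2·(7−1)!/7! = 2/7.
By linearity, E[ΣXᵢ] = (6)·(2/7) = 12/7.
≈ 1.7143

1.7143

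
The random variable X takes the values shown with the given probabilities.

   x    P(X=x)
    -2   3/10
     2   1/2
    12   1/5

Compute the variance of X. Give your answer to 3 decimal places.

E[X] = (3/10)·(-2) + (1/2)·2 + (1/5)·12 = 14/5
E[X²] = (3/10)·4 + (1/2)·4 + (1/5)·144 = 32
Var(X) = 32 − (14/5)² = 604/25 ≈ 24.160

24.160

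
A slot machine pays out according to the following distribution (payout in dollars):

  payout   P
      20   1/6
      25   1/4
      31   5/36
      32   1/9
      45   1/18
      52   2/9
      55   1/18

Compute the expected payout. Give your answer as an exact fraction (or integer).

E[X] = (1/6)·20 + (1/4)·25 + (5/36)·31 + (1/9)·32 + (1/18)·45 + (2/9)·52 + (1/18)·55
     = 311/9

311/9 dollars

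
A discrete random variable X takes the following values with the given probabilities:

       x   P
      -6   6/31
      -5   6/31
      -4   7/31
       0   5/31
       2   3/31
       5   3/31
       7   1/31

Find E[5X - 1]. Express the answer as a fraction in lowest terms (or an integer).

E[5x-1] = (6/31)·(-31) + (6/31)·(-26) + (7/31)·(-21) + (5/31)·(-1) + (3/31)·9 + (3/31)·24 + (1/31)·34
     = -361/31

-361/31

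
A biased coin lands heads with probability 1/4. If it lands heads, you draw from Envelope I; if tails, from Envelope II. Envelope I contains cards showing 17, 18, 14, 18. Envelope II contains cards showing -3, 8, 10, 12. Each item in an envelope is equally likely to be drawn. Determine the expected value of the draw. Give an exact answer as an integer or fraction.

E[X | Envelope I] = (17 + 18 + 14 + 18)/4 = 67/4
E[X | Envelope II] = (-3 + 8 + 10 + 12)/4 = 27/4
E[X] = (1/4)·67/4 + (3/4)·27/4 = 37/4

37/4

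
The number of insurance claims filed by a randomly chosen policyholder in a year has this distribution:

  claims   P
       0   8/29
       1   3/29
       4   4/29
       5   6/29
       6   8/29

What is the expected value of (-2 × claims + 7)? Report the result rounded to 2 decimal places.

0.31

E[-2x+7] = (8/29)·7 + (3/29)·5 + (4/29)·(-1) + (6/29)·(-3) + (8/29)·(-5)
     = 9/29 ≈ 0.31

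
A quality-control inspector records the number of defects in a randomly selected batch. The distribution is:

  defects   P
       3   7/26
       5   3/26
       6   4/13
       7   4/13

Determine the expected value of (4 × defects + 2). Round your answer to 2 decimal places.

23.54

E[4x+2] = (7/26)·14 + (3/26)·22 + (4/13)·26 + (4/13)·30
     = 306/13 ≈ 23.54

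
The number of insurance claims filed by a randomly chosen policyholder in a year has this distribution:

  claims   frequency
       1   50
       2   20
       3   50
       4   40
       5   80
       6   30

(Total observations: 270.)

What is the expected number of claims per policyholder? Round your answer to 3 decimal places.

3.630

Total = 270, so P(claims=1) = 50/270, etc.
E[X] = (5/27)·1 + (2/27)·2 + (5/27)·3 + (4/27)·4 + (8/27)·5 + (1/9)·6
     = 98/27 ≈ 3.630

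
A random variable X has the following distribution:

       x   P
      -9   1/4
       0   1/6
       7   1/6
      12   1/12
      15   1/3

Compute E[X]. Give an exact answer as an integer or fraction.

E[X] = (1/4)·(-9) + (1/6)·0 + (1/6)·7 + (1/12)·12 + (1/3)·15
     = 59/12

59/12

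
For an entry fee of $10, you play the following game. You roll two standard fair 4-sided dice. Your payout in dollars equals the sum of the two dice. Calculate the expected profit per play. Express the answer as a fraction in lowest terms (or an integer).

Distribution of the sum of the two dice: 2 w.p. 1/16, 3 w.p. 1/8, 4 w.p. 3/16, 5 w.p. 1/4, 6 w.p. 3/16, 7 w.p. 1/8, …
E[payout] = (1/16)·2 + (1/8)·3 + (3/16)·4 + (1/4)·5 + (3/16)·6 + (1/8)·7 + (1/16)·8 = 5
Expected profit = 5 − 10 = -5

-$5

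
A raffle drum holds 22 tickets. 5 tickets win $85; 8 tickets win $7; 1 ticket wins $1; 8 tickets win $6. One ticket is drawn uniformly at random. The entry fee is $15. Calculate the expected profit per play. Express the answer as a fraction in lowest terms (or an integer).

100/11 dollars

E[payout] = (5/22)·85 + (8/22)·7 + (1/22)·1 + (8/22)·6 = 265/11
Expected profit = 265/11 − 15 = 100/11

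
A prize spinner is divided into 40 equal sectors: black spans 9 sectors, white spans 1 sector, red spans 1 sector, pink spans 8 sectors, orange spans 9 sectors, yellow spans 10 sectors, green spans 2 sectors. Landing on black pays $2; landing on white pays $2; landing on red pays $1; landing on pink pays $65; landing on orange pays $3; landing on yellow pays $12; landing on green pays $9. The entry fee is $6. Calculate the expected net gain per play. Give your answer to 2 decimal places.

E[payout] = (9/40)·2 + (1/40)·2 + (1/40)·1 + (8/40)·65 + (9/40)·3 + (10/40)·12 + (2/40)·9 = 353/20
Expected profit = 353/20 − 6 = 233/20 ≈ $11.65

$11.65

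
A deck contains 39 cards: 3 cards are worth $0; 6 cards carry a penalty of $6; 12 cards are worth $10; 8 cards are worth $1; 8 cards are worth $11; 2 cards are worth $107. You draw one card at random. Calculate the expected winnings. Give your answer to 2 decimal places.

E[payout] = (3/39)·0 + (6/39)·(-6) + (12/39)·10 + (8/39)·1 + (8/39)·11 + (2/39)·107 = 394/39
≈ $10.10

$10.10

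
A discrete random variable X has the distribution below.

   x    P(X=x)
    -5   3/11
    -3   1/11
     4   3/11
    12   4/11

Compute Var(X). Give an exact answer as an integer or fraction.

6024/121

E[X] = (3/11)·(-5) + (1/11)·(-3) + (3/11)·4 + (4/11)·12 = 42/11
E[X²] = (3/11)·25 + (1/11)·9 + (3/11)·16 + (4/11)·144 = 708/11
Var(X) = 708/11 − (42/11)² = 6024/121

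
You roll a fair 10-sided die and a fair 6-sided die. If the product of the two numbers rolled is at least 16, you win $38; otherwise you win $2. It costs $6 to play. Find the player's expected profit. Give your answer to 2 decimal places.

E[payout] = (1/2)·2 + (1/2)·38 = 20
Expected profit = 20 − 6 = 14 ≈ $14.00

$14.00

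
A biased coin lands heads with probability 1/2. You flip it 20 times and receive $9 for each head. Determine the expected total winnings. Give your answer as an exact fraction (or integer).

E[#heads] = 20·1/2 = 10 (linearity over flips).
E[winnings] = 9·10 = 90.

$90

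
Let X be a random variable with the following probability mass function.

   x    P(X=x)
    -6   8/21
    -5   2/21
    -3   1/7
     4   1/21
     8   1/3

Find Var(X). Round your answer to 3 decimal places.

E[X] = (8/21)·(-6) + (2/21)·(-5) + (1/7)·(-3) + (1/21)·4 + (1/3)·8 = -1/3
E[X²] = (8/21)·36 + (2/21)·25 + (1/7)·9 + (1/21)·16 + (1/3)·64 = 829/21
Var(X) = 829/21 − (-1/3)² = 2480/63 ≈ 39.365

39.365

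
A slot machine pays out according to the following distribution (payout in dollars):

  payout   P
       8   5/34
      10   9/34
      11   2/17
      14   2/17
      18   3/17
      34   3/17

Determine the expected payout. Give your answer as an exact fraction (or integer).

E[X] = (5/34)·8 + (9/34)·10 + (2/17)·11 + (2/17)·14 + (3/17)·18 + (3/17)·34
     = 271/17

271/17 dollars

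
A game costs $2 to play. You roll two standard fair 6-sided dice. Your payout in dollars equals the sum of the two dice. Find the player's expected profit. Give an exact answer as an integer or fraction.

Distribution of the sum of the two dice: 2 w.p. 1/36, 3 w.p. 1/18, 4 w.p. 1/12, 5 w.p. 1/9, 6 w.p. 5/36, 7 w.p. 1/6, …
E[payout] = (1/36)·2 + (1/18)·3 + (1/12)·4 + (1/9)·5 + (5/36)·6 + (1/6)·7 + (5/36)·8 + (1/9)·9 + (1/12)·10 + (1/18)·11 + (1/36)·12 = 7
Expected profit = 7 − 2 = 5

$5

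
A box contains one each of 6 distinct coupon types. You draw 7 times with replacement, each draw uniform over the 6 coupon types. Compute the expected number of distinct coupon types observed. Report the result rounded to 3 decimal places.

Let Xⱼ=1 if type j appears at least once. P(Xⱼ=1) = 1 − ((6−1)/6)^7 = 201811/279936.
E[#distinct] = 6·201811/279936 = 201811/46656.
≈ 4.326

4.326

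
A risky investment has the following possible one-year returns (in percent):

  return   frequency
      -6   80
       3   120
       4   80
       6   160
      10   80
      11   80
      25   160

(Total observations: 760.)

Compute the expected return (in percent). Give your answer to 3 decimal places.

Total = 760, so P(return=-6) = 80/760, etc.
E[X] = (2/19)·(-6) + (3/19)·3 + (2/19)·4 + (4/19)·6 + (2/19)·10 + (2/19)·11 + (4/19)·25
     = 9 ≈ 9.000

9.000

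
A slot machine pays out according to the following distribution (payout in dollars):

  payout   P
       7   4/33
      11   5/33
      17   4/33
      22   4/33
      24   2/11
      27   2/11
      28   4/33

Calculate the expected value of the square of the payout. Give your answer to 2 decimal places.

E[X²] = (4/33)·49 + (5/33)·121 + (4/33)·289 + (4/33)·484 + (2/11)·576 + (2/11)·729 + (4/33)·784
     = 4953/11 ≈ 450.27

450.27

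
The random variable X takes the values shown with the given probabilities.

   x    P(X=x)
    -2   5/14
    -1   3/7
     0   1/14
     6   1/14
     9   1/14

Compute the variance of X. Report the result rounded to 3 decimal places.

10.209

E[X] = (5/14)·(-2) + (3/7)·(-1) + (1/14)·0 + (1/14)·6 + (1/14)·9 = -1/14
E[X²] = (5/14)·4 + (3/7)·1 + (1/14)·0 + (1/14)·36 + (1/14)·81 = 143/14
Var(X) = 143/14 − (-1/14)² = 2001/196 ≈ 10.209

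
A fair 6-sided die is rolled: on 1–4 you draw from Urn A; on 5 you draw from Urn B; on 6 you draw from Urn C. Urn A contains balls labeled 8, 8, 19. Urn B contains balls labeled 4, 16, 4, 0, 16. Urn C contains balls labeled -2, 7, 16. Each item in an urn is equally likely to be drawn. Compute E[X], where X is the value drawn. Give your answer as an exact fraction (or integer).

185/18

E[X | Urn A] = (8 + 8 + 19)/3 = 35/3
E[X | Urn B] = (4 + 16 + 4 + 0 + 16)/5 = 8
E[X | Urn C] = (-2 + 7 + 16)/3 = 7
E[X] = (2/3)·35/3 + (1/6)·8 + (1/6)·7 = 185/18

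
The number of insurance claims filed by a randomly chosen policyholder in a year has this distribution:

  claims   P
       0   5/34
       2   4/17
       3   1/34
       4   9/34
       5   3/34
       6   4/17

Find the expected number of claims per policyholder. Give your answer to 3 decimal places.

3.471

E[X] = (5/34)·0 + (4/17)·2 + (1/34)·3 + (9/34)·4 + (3/34)·5 + (4/17)·6
     = 59/17 ≈ 3.471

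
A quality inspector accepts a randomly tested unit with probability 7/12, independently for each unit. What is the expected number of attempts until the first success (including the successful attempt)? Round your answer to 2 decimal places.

For a geometric distribution, E[trials] = 1/p = 1/(7/12) = 12/7.
≈ 1.71

1.71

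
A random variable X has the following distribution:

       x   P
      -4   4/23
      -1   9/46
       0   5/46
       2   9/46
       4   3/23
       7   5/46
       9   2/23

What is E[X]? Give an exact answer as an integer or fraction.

E[X] = (4/23)·(-4) + (9/46)·(-1) + (5/46)·0 + (9/46)·2 + (3/23)·4 + (5/46)·7 + (2/23)·9
     = 36/23

36/23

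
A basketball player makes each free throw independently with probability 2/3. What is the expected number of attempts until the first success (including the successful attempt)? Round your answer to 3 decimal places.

1.500

For a geometric distribution, E[trials] = 1/p = 1/(2/3) = 3/2.
≈ 1.500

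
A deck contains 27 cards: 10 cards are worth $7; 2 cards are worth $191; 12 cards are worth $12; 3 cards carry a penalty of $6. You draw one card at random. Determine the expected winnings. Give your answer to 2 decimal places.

E[payout] = (10/27)·7 + (2/27)·191 + (12/27)·12 + (3/27)·(-6) = 578/27
≈ $21.41

$21.41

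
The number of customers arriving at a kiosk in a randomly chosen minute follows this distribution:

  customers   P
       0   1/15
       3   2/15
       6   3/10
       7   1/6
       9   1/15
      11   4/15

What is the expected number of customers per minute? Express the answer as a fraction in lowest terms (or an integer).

E[X] = (1/15)·0 + (2/15)·3 + (3/10)·6 + (1/6)·7 + (1/15)·9 + (4/15)·11
     = 69/10

69/10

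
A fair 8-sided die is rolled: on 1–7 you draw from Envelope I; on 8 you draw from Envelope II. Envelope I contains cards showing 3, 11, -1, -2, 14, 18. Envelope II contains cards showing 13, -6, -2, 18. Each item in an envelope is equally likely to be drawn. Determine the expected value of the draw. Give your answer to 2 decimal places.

6.99

E[X | Envelope I] = (3 + 11 − 1 − 2 + 14 + 18)/6 = 43/6
E[X | Envelope II] = (13 − 6 − 2 + 18)/4 = 23/4
E[X] = (7/8)·43/6 + (1/8)·23/4 = 671/96 ≈ 6.99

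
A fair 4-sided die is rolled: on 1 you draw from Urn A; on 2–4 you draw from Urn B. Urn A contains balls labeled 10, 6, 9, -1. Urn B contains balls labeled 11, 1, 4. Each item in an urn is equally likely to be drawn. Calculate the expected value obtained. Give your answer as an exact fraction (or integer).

E[X | Urn A] = (10 + 6 + 9 − 1)/4 = 6
E[X | Urn B] = (11 + 1 + 4)/3 = 16/3
E[X] = (1/4)·6 + (3/4)·16/3 = 11/2

11/2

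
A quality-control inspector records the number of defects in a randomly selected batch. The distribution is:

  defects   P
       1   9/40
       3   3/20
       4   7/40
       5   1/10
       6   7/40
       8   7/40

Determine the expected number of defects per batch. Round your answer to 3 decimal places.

E[X] = (9/40)·1 + (3/20)·3 + (7/40)·4 + (1/10)·5 + (7/40)·6 + (7/40)·8
     = 173/40 ≈ 4.325

4.325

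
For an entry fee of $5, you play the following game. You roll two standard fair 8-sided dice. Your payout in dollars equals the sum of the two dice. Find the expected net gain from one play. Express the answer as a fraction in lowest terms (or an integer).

$4

Distribution of the sum of the two dice: 2 w.p. 1/64, 3 w.p. 1/32, 4 w.p. 3/64, 5 w.p. 1/16, 6 w.p. 5/64, 7 w.p. 3/32, …
E[payout] = (1/64)·2 + (1/32)·3 + (3/64)·4 + (1/16)·5 + (5/64)·6 + (3/32)·7 + (7/64)·8 + (1/8)·9 + (7/64)·10 + (3/32)·11 + (5/64)·12 + (1/16)·13 + (3/64)·14 + (1/32)·15 + (1/64)·16 = 9
Expected profit = 9 − 5 = 4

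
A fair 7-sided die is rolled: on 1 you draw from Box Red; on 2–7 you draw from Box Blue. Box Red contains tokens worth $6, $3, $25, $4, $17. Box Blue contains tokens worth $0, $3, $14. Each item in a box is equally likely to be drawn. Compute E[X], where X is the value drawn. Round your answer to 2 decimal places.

$6.43

E[X | Box Red] = (6 + 3 + 25 + 4 + 17)/5 = 11
E[X | Box Blue] = (0 + 3 + 14)/3 = 17/3
E[X] = (1/7)·11 + (6/7)·17/3 = 45/7 ≈ 6.43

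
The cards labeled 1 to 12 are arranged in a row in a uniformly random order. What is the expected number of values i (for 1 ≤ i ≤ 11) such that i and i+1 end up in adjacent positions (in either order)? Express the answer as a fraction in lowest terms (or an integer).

For each i ∈ {1,…,11}, let Xᵢ = 1 if i and i+1 are adjacent. P(Xᵢ=1) = 2·(12−1)!/12! = 2/12.
By linearity, E[ΣXᵢ] = (11)·(2/12) = 11/6.

11/6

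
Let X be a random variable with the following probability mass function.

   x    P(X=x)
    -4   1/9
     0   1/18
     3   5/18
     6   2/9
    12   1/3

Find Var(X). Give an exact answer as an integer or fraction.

8921/324

E[X] = (1/9)·(-4) + (1/18)·0 + (5/18)·3 + (2/9)·6 + (1/3)·12 = 103/18
E[X²] = (1/9)·16 + (1/18)·0 + (5/18)·9 + (2/9)·36 + (1/3)·144 = 1085/18
Var(X) = 1085/18 − (103/18)² = 8921/324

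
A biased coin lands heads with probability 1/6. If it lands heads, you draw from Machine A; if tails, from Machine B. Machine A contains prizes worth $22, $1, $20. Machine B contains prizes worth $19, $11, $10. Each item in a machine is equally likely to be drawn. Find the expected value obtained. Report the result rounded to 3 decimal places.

E[X | Machine A] = (22 + 1 + 20)/3 = 43/3
E[X | Machine B] = (19 + 11 + 10)/3 = 40/3
E[X] = (1/6)·43/3 + (5/6)·40/3 = 27/2 ≈ 13.500

$13.500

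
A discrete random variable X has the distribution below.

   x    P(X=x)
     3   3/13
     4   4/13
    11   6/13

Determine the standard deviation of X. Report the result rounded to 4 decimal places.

E[X] = 7, E[X²] = 817/13
Var(X) = E[X²] − (E[X])² = 817/13 − 49 = 180/13
SD(X) = √(180/13) ≈ 3.7210

3.7210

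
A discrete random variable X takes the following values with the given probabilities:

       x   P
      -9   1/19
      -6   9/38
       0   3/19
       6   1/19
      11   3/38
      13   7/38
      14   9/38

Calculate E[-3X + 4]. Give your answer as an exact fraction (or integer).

-11

E[-3x+4] = (1/19)·31 + (9/38)·22 + (3/19)·4 + (1/19)·(-14) + (3/38)·(-29) + (7/38)·(-35) + (9/38)·(-38)
     = -11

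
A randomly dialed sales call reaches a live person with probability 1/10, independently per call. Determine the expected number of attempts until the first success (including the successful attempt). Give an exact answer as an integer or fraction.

10

For a geometric distribution, E[trials] = 1/p = 1/(1/10) = 10.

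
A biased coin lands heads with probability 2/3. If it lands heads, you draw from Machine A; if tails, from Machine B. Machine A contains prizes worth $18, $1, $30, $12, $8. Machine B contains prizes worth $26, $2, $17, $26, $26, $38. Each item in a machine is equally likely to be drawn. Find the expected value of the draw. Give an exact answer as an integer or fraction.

E[X | Machine A] = (18 + 1 + 30 + 12 + 8)/5 = 69/5
E[X | Machine B] = (26 + 2 + 17 + 26 + 26 + 38)/6 = 45/2
E[X] = (2/3)·69/5 + (1/3)·45/2 = 167/10

167/10 dollars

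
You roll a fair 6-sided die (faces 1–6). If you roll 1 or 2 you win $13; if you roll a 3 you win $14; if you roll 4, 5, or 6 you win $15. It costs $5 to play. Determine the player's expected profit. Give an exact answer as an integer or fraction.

E[payout] = (1/3)·13 + (1/6)·14 + (1/2)·15 = 85/6
Expected profit = 85/6 − 5 = 55/6

55/6 dollars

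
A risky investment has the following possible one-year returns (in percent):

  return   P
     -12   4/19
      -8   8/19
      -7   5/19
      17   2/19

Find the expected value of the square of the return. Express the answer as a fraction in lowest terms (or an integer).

E[X²] = (4/19)·144 + (8/19)·64 + (5/19)·49 + (2/19)·289
     = 1911/19

1911/19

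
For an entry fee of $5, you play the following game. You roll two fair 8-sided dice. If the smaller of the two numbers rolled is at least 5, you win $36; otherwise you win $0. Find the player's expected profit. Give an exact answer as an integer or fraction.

E[payout] = (3/4)·0 + (1/4)·36 = 9
Expected profit = 9 − 5 = 4

$4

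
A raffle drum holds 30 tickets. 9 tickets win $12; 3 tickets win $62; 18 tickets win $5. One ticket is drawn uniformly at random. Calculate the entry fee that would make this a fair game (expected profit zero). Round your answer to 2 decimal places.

E[payout] = (9/30)·12 + (3/30)·62 + (18/30)·5 = 64/5
Fair fee = E[payout] = 64/5 ≈ $12.80

$12.80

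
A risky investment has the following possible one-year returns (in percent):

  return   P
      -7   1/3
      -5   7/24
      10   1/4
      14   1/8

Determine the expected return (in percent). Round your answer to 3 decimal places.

E[X] = (1/3)·(-7) + (7/24)·(-5) + (1/4)·10 + (1/8)·14
     = 11/24 ≈ 0.458

0.458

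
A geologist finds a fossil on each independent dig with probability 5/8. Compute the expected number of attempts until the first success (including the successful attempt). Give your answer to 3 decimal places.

1.600

For a geometric distribution, E[trials] = 1/p = 1/(5/8) = 8/5.
≈ 1.600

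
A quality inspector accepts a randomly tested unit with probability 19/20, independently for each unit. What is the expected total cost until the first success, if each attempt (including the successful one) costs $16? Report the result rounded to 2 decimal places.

E[#attempts] = 1/p = 20/19; E[cost] = 16·20/19 = 320/19.
≈ 16.84

$16.84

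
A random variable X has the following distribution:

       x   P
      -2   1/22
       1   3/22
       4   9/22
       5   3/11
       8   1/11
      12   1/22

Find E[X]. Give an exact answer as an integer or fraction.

95/22

E[X] = (1/22)·(-2) + (3/22)·1 + (9/22)·4 + (3/11)·5 + (1/11)·8 + (1/22)·12
     = 95/22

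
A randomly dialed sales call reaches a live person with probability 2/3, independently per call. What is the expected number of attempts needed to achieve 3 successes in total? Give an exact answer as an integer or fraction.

By linearity (sum of 3 independent geometric waits), E[trials] = 3/p = 3/(2/3) = 9/2.

9/2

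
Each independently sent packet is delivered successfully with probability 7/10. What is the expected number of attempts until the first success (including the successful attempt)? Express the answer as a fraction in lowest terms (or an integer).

For a geometric distribution, E[trials] = 1/p = 1/(7/10) = 10/7.

10/7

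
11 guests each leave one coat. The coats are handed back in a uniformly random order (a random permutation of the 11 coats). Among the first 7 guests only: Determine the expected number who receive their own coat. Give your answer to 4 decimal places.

0.6364

Let Xᵢ = 1 if person i gets their own coat. For each i, P(Xᵢ=1) = 1/11.
By linearity of expectation, E[X₁+…+X_7] = 7·(1/11) = 7/11.
≈ 0.6364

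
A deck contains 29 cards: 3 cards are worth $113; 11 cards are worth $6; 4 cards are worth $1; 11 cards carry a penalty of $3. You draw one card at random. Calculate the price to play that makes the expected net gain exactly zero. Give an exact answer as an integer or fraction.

E[payout] = (3/29)·113 + (11/29)·6 + (4/29)·1 + (11/29)·(-3) = 376/29
Fair fee = E[payout] = 376/29

376/29 dollars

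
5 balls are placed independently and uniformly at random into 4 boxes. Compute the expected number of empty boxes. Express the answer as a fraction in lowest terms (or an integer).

Let Xⱼ=1 if box j is empty. P(Xⱼ=1) = ((4-1)/4)^5 = 243/1024.
By linearity, E[#empty] = 4·243/1024 = 243/256.

243/256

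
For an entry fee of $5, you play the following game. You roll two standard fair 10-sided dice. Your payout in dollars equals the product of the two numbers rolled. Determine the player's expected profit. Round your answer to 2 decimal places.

$25.25

Distribution of the product of the two numbers rolled: 1 w.p. 1/100, 2 w.p. 1/50, 3 w.p. 1/50, 4 w.p. 3/100, 5 w.p. 1/50, 6 w.p. 1/25, …
E[payout] = (1/100)·1 + (1/50)·2 + (1/50)·3 + (3/100)·4 + (1/50)·5 + (1/25)·6 + (1/50)·7 + (1/25)·8 + (3/100)·9 + (1/25)·10 + (1/25)·12 + (1/50)·14 + (1/50)·15 + (3/100)·16 + (1/25)·18 + (1/25)·20 + (1/50)·21 + (1/25)·24 + (1/100)·25 + (1/50)·27 + (1/50)·28 + (1/25)·30 + (1/50)·32 + (1/50)·35 + (3/100)·36 + (1/25)·40 + (1/50)·42 + (1/50)·45 + (1/50)·48 + (1/100)·49 + (1/50)·50 + (1/50)·54 + (1/50)·56 + (1/50)·60 + (1/50)·63 + (1/100)·64 + (1/50)·70 + (1/50)·72 + (1/50)·80 + (1/100)·81 + (1/50)·90 + (1/100)·100 = 121/4
Expected profit = 121/4 − 5 = 101/4 ≈ $25.25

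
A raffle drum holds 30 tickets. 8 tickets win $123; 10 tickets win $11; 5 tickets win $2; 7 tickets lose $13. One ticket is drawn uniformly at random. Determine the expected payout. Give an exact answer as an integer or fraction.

E[payout] = (8/30)·123 + (10/30)·11 + (5/30)·2 + (7/30)·(-13) = 1013/30

1013/30 dollars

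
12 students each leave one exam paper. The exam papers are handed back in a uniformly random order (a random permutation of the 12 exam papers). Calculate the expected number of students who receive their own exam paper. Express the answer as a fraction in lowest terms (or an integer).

1

Let Xᵢ = 1 if person i gets their own exam paper. For each i, P(Xᵢ=1) = 1/12.
By linearity of expectation, E[X₁+…+X_12] = 12·(1/12) = 1.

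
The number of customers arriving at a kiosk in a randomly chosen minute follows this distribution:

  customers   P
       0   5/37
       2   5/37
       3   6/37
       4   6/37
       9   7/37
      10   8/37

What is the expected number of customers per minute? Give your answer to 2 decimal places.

5.27

E[X] = (5/37)·0 + (5/37)·2 + (6/37)·3 + (6/37)·4 + (7/37)·9 + (8/37)·10
     = 195/37 ≈ 5.27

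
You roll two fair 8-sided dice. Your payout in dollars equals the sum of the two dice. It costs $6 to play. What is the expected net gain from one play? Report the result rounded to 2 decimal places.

$3.00

Distribution of the sum of the two dice: 2 w.p. 1/64, 3 w.p. 1/32, 4 w.p. 3/64, 5 w.p. 1/16, 6 w.p. 5/64, 7 w.p. 3/32, …
E[payout] = (1/64)·2 + (1/32)·3 + (3/64)·4 + (1/16)·5 + (5/64)·6 + (3/32)·7 + (7/64)·8 + (1/8)·9 + (7/64)·10 + (3/32)·11 + (5/64)·12 + (1/16)·13 + (3/64)·14 + (1/32)·15 + (1/64)·16 = 9
Expected profit = 9 − 6 = 3 ≈ $3.00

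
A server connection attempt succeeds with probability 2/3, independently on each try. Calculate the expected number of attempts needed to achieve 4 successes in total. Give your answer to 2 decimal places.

By linearity (sum of 4 independent geometric waits), E[trials] = 4/p = 4/(2/3) = 6.
≈ 6.00

6.00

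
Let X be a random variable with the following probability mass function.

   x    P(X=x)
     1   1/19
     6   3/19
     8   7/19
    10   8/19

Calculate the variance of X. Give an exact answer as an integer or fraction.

1758/361

E[X] = (1/19)·1 + (3/19)·6 + (7/19)·8 + (8/19)·10 = 155/19
E[X²] = (1/19)·1 + (3/19)·36 + (7/19)·64 + (8/19)·100 = 1357/19
Var(X) = 1357/19 − (155/19)² = 1758/361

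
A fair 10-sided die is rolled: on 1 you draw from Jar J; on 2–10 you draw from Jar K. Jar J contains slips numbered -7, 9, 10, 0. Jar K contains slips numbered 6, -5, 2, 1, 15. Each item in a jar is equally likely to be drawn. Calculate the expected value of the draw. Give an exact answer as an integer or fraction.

E[X | Jar J] = (-7 + 9 + 10 + 0)/4 = 3
E[X | Jar K] = (6 − 5 + 2 + 1 + 15)/5 = 19/5
E[X] = (1/10)·3 + (9/10)·19/5 = 93/25

93/25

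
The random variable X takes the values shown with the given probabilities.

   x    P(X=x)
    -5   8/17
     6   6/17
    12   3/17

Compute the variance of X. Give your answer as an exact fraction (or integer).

E[X] = (8/17)·(-5) + (6/17)·6 + (3/17)·12 = 32/17
E[X²] = (8/17)·25 + (6/17)·36 + (3/17)·144 = 848/17
Var(X) = 848/17 − (32/17)² = 13392/289

13392/289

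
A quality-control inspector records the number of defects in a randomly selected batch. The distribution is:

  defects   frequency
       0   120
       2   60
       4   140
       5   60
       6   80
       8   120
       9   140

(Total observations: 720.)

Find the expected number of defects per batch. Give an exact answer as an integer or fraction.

46/9

Total = 720, so P(defects=0) = 120/720, etc.
E[X] = (1/6)·0 + (1/12)·2 + (7/36)·4 + (1/12)·5 + (1/9)·6 + (1/6)·8 + (7/36)·9
     = 46/9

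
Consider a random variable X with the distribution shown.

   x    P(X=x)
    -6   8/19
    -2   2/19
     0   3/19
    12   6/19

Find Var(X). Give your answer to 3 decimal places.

59.945

E[X] = (8/19)·(-6) + (2/19)·(-2) + (3/19)·0 + (6/19)·12 = 20/19
E[X²] = (8/19)·36 + (2/19)·4 + (3/19)·0 + (6/19)·144 = 1160/19
Var(X) = 1160/19 − (20/19)² = 21640/361 ≈ 59.945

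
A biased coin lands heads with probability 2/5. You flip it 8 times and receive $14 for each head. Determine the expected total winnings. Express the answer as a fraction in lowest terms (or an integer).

224/5 dollars

E[#heads] = 8·2/5 = 16/5 (linearity over flips).
E[winnings] = 14·16/5 = 224/5.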